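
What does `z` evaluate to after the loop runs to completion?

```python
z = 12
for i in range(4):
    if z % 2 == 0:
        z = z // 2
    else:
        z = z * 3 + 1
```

Let's trace through this code step by step.

Initialize: z = 12
Entering loop: for i in range(4):
After iteration 1: i = 0, z = 6
After iteration 2: i = 1, z = 3
After iteration 3: i = 2, z = 10
After iteration 4: i = 3, z = 5
Loop ends.

Final answer: 5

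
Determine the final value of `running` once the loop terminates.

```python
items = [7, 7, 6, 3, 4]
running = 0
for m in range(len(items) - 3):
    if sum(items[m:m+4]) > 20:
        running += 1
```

Let's trace through this code step by step.

Initialize: items = [7, 7, 6, 3, 4]
Initialize: running = 0
Entering loop: for m in range(len(items) - 3):
After iteration 1: m = 0, running = 1
After iteration 2: m = 1, running = 1
Loop ends.

Final answer: 1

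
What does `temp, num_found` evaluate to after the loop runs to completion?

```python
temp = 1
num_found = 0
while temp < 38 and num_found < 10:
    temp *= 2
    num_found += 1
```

Let's trace through this code step by step.

Initialize: temp = 1
Initialize: num_found = 0
Entering loop: while temp < 38 and num_found < 10:
After iteration 1: temp = 2, num_found = 1
After iteration 2: temp = 4, num_found = 2
After iteration 3: temp = 8, num_found = 3
After iteration 4: temp = 16, num_found = 4
After iteration 5: temp = 32, num_found = 5
After iteration 6: temp = 64, num_found = 6
Loop ends.

Final answer: 64, 6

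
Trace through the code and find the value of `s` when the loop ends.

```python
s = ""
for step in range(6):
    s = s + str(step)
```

Let's trace through this code step by step.

Initialize: s = ''
Entering loop: for step in range(6):
After iteration 1: step = 0, s = '0'
After iteration 2: step = 1, s = '01'
After iteration 3: step = 2, s = '012'
After iteration 4: step = 3, s = '0123'
After iteration 5: step = 4, s = '01234'
After iteration 6: step = 5, s = '012345'
Loop ends.

Final answer: '012345'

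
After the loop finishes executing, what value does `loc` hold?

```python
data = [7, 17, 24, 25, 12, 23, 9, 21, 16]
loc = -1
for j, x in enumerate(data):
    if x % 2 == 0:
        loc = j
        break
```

Let's trace through this code step by step.

Initialize: data = [7, 17, 24, 25, 12, 23, 9, 21, 16]
Initialize: loc = -1
Entering loop: for j, x in enumerate(data):
After iteration 1: j = 0, x = 7, loc = -1
After iteration 2: j = 1, x = 17, loc = -1
After iteration 3: j = 2, x = 24, loc = 2
Loop ends.

Final answer: 2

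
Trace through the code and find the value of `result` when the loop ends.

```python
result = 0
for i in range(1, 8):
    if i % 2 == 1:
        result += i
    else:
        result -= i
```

Let's trace through this code step by step.

Initialize: result = 0
Entering loop: for i in range(1, 8):
After iteration 1: i = 1, result = 1
After iteration 2: i = 2, result = -1
After iteration 3: i = 3, result = 2
After iteration 4: i = 4, result = -2
After iteration 5: i = 5, result = 3
After iteration 6: i = 6, result = -3
After iteration 7: i = 7, result = 4
Loop ends.

Final answer: 4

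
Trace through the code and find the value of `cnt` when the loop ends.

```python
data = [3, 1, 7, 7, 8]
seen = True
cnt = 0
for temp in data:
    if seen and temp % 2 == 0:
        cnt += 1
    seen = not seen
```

Let's trace through this code step by step.

Initialize: data = [3, 1, 7, 7, 8]
Initialize: seen = True
Initialize: cnt = 0
Entering loop: for temp in data:
After iteration 1: temp = 3, seen = False, cnt = 0
After iteration 2: temp = 1, seen = True, cnt = 0
After iteration 3: temp = 7, seen = False, cnt = 0
After iteration 4: temp = 7, seen = True, cnt = 0
After iteration 5: temp = 8, seen = False, cnt = 1
Loop ends.

Final answer: 1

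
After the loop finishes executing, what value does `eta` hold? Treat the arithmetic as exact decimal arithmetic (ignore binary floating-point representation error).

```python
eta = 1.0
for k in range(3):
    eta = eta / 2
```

Let's trace through this code step by step.

Initialize: eta = 1.0
Entering loop: for k in range(3):
After iteration 1: k = 0, eta = 0.5
After iteration 2: k = 1, eta = 0.25
After iteration 3: k = 2, eta = 0.125
Loop ends.

Final answer: 0.125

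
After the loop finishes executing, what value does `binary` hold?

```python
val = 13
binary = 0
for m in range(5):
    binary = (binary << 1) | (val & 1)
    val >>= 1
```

Let's trace through this code step by step.

Initialize: val = 13
Initialize: binary = 0
Entering loop: for m in range(5):
After iteration 1: m = 0, val = 6, binary = 1
After iteration 2: m = 1, val = 3, binary = 2
After iteration 3: m = 2, val = 1, binary = 5
After iteration 4: m = 3, val = 0, binary = 11
After iteration 5: m = 4, val = 0, binary = 22
Loop ends.

Final answer: 22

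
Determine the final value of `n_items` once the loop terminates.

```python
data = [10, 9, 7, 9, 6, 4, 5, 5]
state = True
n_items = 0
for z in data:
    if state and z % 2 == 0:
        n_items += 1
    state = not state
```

Let's trace through this code step by step.

Initialize: data = [10, 9, 7, 9, 6, 4, 5, 5]
Initialize: state = True
Initialize: n_items = 0
Entering loop: for z in data:
After iteration 1: z = 10, state = False, n_items = 1
After iteration 2: z = 9, state = True, n_items = 1
After iteration 3: z = 7, state = False, n_items = 1
After iteration 4: z = 9, state = True, n_items = 1
After iteration 5: z = 6, state = False, n_items = 2
After iteration 6: z = 4, state = True, n_items = 2
After iteration 7: z = 5, state = False, n_items = 2
After iteration 8: z = 5, state = True, n_items = 2
Loop ends.

Final answer: 2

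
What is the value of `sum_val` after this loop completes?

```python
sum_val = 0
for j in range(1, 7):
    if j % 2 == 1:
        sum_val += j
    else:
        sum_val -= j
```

Let's trace through this code step by step.

Initialize: sum_val = 0
Entering loop: for j in range(1, 7):
After iteration 1: j = 1, sum_val = 1
After iteration 2: j = 2, sum_val = -1
After iteration 3: j = 3, sum_val = 2
After iteration 4: j = 4, sum_val = -2
After iteration 5: j = 5, sum_val = 3
After iteration 6: j = 6, sum_val = -3
Loop ends.

Final answer: -3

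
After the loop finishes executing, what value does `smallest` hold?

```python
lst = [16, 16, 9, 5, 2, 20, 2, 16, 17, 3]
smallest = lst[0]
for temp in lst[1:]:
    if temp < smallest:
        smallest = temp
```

Let's trace through this code step by step.

Initialize: lst = [16, 16, 9, 5, 2, 20, 2, 16, 17, 3]
Initialize: smallest = 16
Entering loop: for temp in lst[1:]:
After iteration 1: temp = 16, smallest = 16
After iteration 2: temp = 9, smallest = 9
After iteration 3: temp = 5, smallest = 5
After iteration 4: temp = 2, smallest = 2
After iteration 5: temp = 20, smallest = 2
After iteration 6: temp = 2, smallest = 2
After iteration 7: temp = 16, smallest = 2
After iteration 8: temp = 17, smallest = 2
After iteration 9: temp = 3, smallest = 2
Loop ends.

Final answer: 2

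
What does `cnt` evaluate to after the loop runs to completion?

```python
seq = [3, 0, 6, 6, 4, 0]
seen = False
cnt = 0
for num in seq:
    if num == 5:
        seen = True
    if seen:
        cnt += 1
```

Let's trace through this code step by step.

Initialize: seq = [3, 0, 6, 6, 4, 0]
Initialize: seen = False
Initialize: cnt = 0
Entering loop: for num in seq:
After iteration 1: num = 3, cnt = 0
After iteration 2: num = 0, cnt = 0
After iteration 3: num = 6, cnt = 0
After iteration 4: num = 6, cnt = 0
After iteration 5: num = 4, cnt = 0
After iteration 6: num = 0, cnt = 0
Loop ends.

Final answer: 0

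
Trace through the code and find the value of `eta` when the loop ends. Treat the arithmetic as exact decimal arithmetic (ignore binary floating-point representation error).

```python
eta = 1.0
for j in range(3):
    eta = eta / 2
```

Let's trace through this code step by step.

Initialize: eta = 1.0
Entering loop: for j in range(3):
After iteration 1: j = 0, eta = 0.5
After iteration 2: j = 1, eta = 0.25
After iteration 3: j = 2, eta = 0.125
Loop ends.

Final answer: 0.125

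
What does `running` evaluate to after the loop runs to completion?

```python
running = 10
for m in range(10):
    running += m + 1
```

Let's trace through this code step by step.

Initialize: running = 10
Entering loop: for m in range(10):
After iteration 1: m = 0, running = 11
After iteration 2: m = 1, running = 13
After iteration 3: m = 2, running = 16
After iteration 4: m = 3, running = 20
After iteration 5: m = 4, running = 25
After iteration 6: m = 5, running = 31
After iteration 7: m = 6, running = 38
After iteration 8: m = 7, running = 46
After iteration 9: m = 8, running = 55
After iteration 10: m = 9, running = 65
Loop ends.

Final answer: 65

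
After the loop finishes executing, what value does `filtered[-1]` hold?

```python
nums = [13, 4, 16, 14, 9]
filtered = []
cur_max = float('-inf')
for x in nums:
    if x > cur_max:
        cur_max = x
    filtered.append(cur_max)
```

Let's trace through this code step by step.

Initialize: nums = [13, 4, 16, 14, 9]
Initialize: filtered = []
Initialize: cur_max = -inf
Entering loop: for x in nums:
After iteration 1: x = 13, filtered = [13], cur_max = 13
After iteration 2: x = 4, filtered = [13, 13], cur_max = 13
After iteration 3: x = 16, filtered = [13, 13, 16], cur_max = 16
After iteration 4: x = 14, filtered = [13, 13, 16, 16], cur_max = 16
After iteration 5: x = 9, filtered = [13, 13, 16, 16, 16], cur_max = 16
Loop ends.
filtered[-1] = 16

Final answer: 16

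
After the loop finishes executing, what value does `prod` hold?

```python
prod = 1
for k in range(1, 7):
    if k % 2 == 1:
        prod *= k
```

Let's trace through this code step by step.

Initialize: prod = 1
Entering loop: for k in range(1, 7):
After iteration 1: k = 1, prod = 1
After iteration 2: k = 2, prod = 1
After iteration 3: k = 3, prod = 3
After iteration 4: k = 4, prod = 3
After iteration 5: k = 5, prod = 15
After iteration 6: k = 6, prod = 15
Loop ends.

Final answer: 15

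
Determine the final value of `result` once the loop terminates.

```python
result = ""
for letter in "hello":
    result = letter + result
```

Let's trace through this code step by step.

Initialize: result = ''
Entering loop: for letter in "hello":
After iteration 1: letter = 'h', result = 'h'
After iteration 2: letter = 'e', result = 'eh'
After iteration 3: letter = 'l', result = 'leh'
After iteration 4: letter = 'l', result = 'lleh'
After iteration 5: letter = 'o', result = 'olleh'
Loop ends.

Final answer: 'olleh'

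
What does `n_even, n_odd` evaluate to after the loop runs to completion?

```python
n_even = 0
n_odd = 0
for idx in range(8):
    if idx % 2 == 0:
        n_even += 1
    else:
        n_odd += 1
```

Let's trace through this code step by step.

Initialize: n_even = 0
Initialize: n_odd = 0
Entering loop: for idx in range(8):
After iteration 1: idx = 0, n_even = 1, n_odd = 0
After iteration 2: idx = 1, n_even = 1, n_odd = 1
After iteration 3: idx = 2, n_even = 2, n_odd = 1
After iteration 4: idx = 3, n_even = 2, n_odd = 2
After iteration 5: idx = 4, n_even = 3, n_odd = 2
After iteration 6: idx = 5, n_even = 3, n_odd = 3
After iteration 7: idx = 6, n_even = 4, n_odd = 3
After iteration 8: idx = 7, n_even = 4, n_odd = 4
Loop ends.

Final answer: 4, 4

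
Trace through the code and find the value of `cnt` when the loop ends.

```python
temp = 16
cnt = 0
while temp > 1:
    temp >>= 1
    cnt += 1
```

Let's trace through this code step by step.

Initialize: temp = 16
Initialize: cnt = 0
Entering loop: while temp > 1:
After iteration 1: temp = 8, cnt = 1
After iteration 2: temp = 4, cnt = 2
After iteration 3: temp = 2, cnt = 3
After iteration 4: temp = 1, cnt = 4
Loop ends.

Final answer: 4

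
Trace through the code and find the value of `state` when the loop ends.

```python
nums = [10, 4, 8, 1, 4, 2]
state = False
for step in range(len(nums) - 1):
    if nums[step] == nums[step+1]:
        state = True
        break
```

Let's trace through this code step by step.

Initialize: nums = [10, 4, 8, 1, 4, 2]
Initialize: state = False
Entering loop: for step in range(len(nums) - 1):
After iteration 1: step = 0, state = False
After iteration 2: step = 1, state = False
After iteration 3: step = 2, state = False
After iteration 4: step = 3, state = False
After iteration 5: step = 4, state = False
Loop ends.

Final answer: False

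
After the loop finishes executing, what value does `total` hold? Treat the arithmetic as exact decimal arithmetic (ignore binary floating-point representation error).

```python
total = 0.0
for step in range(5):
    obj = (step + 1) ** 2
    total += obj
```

Let's trace through this code step by step.

Initialize: total = 0.0
Entering loop: for step in range(5):
After iteration 1: step = 0, total = 1.0, obj = 1
After iteration 2: step = 1, total = 5.0, obj = 4
After iteration 3: step = 2, total = 14.0, obj = 9
After iteration 4: step = 3, total = 30.0, obj = 16
After iteration 5: step = 4, total = 55.0, obj = 25
Loop ends.

Final answer: 55.0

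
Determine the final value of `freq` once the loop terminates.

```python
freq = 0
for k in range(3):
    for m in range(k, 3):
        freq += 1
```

Let's trace through this code step by step.

Initialize: freq = 0
Entering loop: for k in range(3):
After iteration 1: k = 0, freq = 3
After iteration 2: k = 1, freq = 5
After iteration 3: k = 2, freq = 6
Loop ends.

Final answer: 6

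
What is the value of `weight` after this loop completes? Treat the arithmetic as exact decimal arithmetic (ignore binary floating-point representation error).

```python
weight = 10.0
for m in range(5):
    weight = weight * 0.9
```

Let's trace through this code step by step.

Initialize: weight = 10.0
Entering loop: for m in range(5):
After iteration 1: m = 0, weight = 9.0
After iteration 2: m = 1, weight = 8.1
After iteration 3: m = 2, weight = 7.29
After iteration 4: m = 3, weight = 6.561
After iteration 5: m = 4, weight = 5.9049
Loop ends.

Final answer: 5.9049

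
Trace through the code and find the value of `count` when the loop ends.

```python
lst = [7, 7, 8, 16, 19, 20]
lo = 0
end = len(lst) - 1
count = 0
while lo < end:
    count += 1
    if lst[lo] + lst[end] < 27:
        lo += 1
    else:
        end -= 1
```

Let's trace through this code step by step.

Initialize: lst = [7, 7, 8, 16, 19, 20]
Initialize: lo = 0
Initialize: end = 5
Initialize: count = 0
Entering loop: while lo < end:
After iteration 1: lo = 0, end = 4, count = 1
After iteration 2: lo = 1, end = 4, count = 2
After iteration 3: lo = 2, end = 4, count = 3
After iteration 4: lo = 2, end = 3, count = 4
After iteration 5: lo = 3, end = 3, count = 5
Loop ends.

Final answer: 5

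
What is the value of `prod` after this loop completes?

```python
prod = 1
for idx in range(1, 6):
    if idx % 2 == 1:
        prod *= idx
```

Let's trace through this code step by step.

Initialize: prod = 1
Entering loop: for idx in range(1, 6):
After iteration 1: idx = 1, prod = 1
After iteration 2: idx = 2, prod = 1
After iteration 3: idx = 3, prod = 3
After iteration 4: idx = 4, prod = 3
After iteration 5: idx = 5, prod = 15
Loop ends.

Final answer: 15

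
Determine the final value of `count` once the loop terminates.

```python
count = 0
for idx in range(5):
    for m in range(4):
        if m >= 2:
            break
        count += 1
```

Let's trace through this code step by step.

Initialize: count = 0
Entering loop: for idx in range(5):
After iteration 1: idx = 0, count = 2
After iteration 2: idx = 1, count = 4
After iteration 3: idx = 2, count = 6
After iteration 4: idx = 3, count = 8
After iteration 5: idx = 4, count = 10
Loop ends.

Final answer: 10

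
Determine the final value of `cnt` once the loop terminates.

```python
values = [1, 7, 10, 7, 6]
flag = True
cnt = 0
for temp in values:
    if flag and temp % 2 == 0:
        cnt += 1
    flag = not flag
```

Let's trace through this code step by step.

Initialize: values = [1, 7, 10, 7, 6]
Initialize: flag = True
Initialize: cnt = 0
Entering loop: for temp in values:
After iteration 1: temp = 1, flag = False, cnt = 0
After iteration 2: temp = 7, flag = True, cnt = 0
After iteration 3: temp = 10, flag = False, cnt = 1
After iteration 4: temp = 7, flag = True, cnt = 1
After iteration 5: temp = 6, flag = False, cnt = 2
Loop ends.

Final answer: 2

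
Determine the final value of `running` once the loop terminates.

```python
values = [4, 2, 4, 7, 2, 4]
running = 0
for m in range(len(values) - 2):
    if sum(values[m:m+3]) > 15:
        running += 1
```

Let's trace through this code step by step.

Initialize: values = [4, 2, 4, 7, 2, 4]
Initialize: running = 0
Entering loop: for m in range(len(values) - 2):
After iteration 1: m = 0, running = 0
After iteration 2: m = 1, running = 0
After iteration 3: m = 2, running = 0
After iteration 4: m = 3, running = 0
Loop ends.

Final answer: 0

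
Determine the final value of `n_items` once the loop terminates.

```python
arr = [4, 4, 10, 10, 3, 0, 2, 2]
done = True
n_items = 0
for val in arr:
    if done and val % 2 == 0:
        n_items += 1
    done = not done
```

Let's trace through this code step by step.

Initialize: arr = [4, 4, 10, 10, 3, 0, 2, 2]
Initialize: done = True
Initialize: n_items = 0
Entering loop: for val in arr:
After iteration 1: val = 4, done = False, n_items = 1
After iteration 2: val = 4, done = True, n_items = 1
After iteration 3: val = 10, done = False, n_items = 2
After iteration 4: val = 10, done = True, n_items = 2
After iteration 5: val = 3, done = False, n_items = 2
After iteration 6: val = 0, done = True, n_items = 2
After iteration 7: val = 2, done = False, n_items = 3
After iteration 8: val = 2, done = True, n_items = 3
Loop ends.

Final answer: 3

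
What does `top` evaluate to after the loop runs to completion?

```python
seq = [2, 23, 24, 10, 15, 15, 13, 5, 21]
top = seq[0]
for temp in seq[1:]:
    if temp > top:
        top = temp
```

Let's trace through this code step by step.

Initialize: seq = [2, 23, 24, 10, 15, 15, 13, 5, 21]
Initialize: top = 2
Entering loop: for temp in seq[1:]:
After iteration 1: temp = 23, top = 23
After iteration 2: temp = 24, top = 24
After iteration 3: temp = 10, top = 24
After iteration 4: temp = 15, top = 24
After iteration 5: temp = 15, top = 24
After iteration 6: temp = 13, top = 24
After iteration 7: temp = 5, top = 24
After iteration 8: temp = 21, top = 24
Loop ends.

Final answer: 24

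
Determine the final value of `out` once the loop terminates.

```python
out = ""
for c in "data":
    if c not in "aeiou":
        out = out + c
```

Let's trace through this code step by step.

Initialize: out = ''
Entering loop: for c in "data":
After iteration 1: c = 'd', out = 'd'
After iteration 2: c = 'a', out = 'd'
After iteration 3: c = 't', out = 'dt'
After iteration 4: c = 'a', out = 'dt'
Loop ends.

Final answer: 'dt'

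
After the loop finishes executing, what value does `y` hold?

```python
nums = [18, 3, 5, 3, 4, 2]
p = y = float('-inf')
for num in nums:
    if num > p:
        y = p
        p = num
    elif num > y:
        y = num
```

Let's trace through this code step by step.

Initialize: nums = [18, 3, 5, 3, 4, 2]
Initialize: p = -inf
Initialize: y = -inf
Entering loop: for num in nums:
After iteration 1: num = 18, p = 18, y = -inf
After iteration 2: num = 3, p = 18, y = 3
After iteration 3: num = 5, p = 18, y = 5
After iteration 4: num = 3, p = 18, y = 5
After iteration 5: num = 4, p = 18, y = 5
After iteration 6: num = 2, p = 18, y = 5
Loop ends.

Final answer: 5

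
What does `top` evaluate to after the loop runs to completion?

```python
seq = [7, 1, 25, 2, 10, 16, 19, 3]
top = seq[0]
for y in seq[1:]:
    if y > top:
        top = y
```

Let's trace through this code step by step.

Initialize: seq = [7, 1, 25, 2, 10, 16, 19, 3]
Initialize: top = 7
Entering loop: for y in seq[1:]:
After iteration 1: y = 1, top = 7
After iteration 2: y = 25, top = 25
After iteration 3: y = 2, top = 25
After iteration 4: y = 10, top = 25
After iteration 5: y = 16, top = 25
After iteration 6: y = 19, top = 25
After iteration 7: y = 3, top = 25
Loop ends.

Final answer: 25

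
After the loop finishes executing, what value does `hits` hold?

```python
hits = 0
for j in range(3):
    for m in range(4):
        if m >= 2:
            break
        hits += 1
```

Let's trace through this code step by step.

Initialize: hits = 0
Entering loop: for j in range(3):
After iteration 1: j = 0, hits = 2
After iteration 2: j = 1, hits = 4
After iteration 3: j = 2, hits = 6
Loop ends.

Final answer: 6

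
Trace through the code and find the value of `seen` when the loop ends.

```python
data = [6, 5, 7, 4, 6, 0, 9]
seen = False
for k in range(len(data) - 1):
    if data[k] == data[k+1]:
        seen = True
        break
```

Let's trace through this code step by step.

Initialize: data = [6, 5, 7, 4, 6, 0, 9]
Initialize: seen = False
Entering loop: for k in range(len(data) - 1):
After iteration 1: k = 0, seen = False
After iteration 2: k = 1, seen = False
After iteration 3: k = 2, seen = False
After iteration 4: k = 3, seen = False
After iteration 5: k = 4, seen = False
After iteration 6: k = 5, seen = False
Loop ends.

Final answer: False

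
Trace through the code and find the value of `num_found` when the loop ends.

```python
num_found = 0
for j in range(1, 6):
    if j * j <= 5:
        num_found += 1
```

Let's trace through this code step by step.

Initialize: num_found = 0
Entering loop: for j in range(1, 6):
After iteration 1: j = 1, num_found = 1
After iteration 2: j = 2, num_found = 2
After iteration 3: j = 3, num_found = 2
After iteration 4: j = 4, num_found = 2
After iteration 5: j = 5, num_found = 2
Loop ends.

Final answer: 2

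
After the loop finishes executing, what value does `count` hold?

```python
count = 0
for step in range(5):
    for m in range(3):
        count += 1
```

Let's trace through this code step by step.

Initialize: count = 0
Entering loop: for step in range(5):
After iteration 1: step = 0, count = 3
After iteration 2: step = 1, count = 6
After iteration 3: step = 2, count = 9
After iteration 4: step = 3, count = 12
After iteration 5: step = 4, count = 15
Loop ends.

Final answer: 15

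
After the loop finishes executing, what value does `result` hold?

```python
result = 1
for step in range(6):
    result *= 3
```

Let's trace through this code step by step.

Initialize: result = 1
Entering loop: for step in range(6):
After iteration 1: step = 0, result = 3
After iteration 2: step = 1, result = 9
After iteration 3: step = 2, result = 27
After iteration 4: step = 3, result = 81
After iteration 5: step = 4, result = 243
After iteration 6: step = 5, result = 729
Loop ends.

Final answer: 729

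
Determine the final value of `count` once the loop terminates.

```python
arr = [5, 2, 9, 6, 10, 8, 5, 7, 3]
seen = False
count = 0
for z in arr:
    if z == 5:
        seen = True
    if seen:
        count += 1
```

Let's trace through this code step by step.

Initialize: arr = [5, 2, 9, 6, 10, 8, 5, 7, 3]
Initialize: seen = False
Initialize: count = 0
Entering loop: for z in arr:
After iteration 1: z = 5, seen = True, count = 1
After iteration 2: z = 2, seen = True, count = 2
After iteration 3: z = 9, seen = True, count = 3
After iteration 4: z = 6, seen = True, count = 4
After iteration 5: z = 10, seen = True, count = 5
After iteration 6: z = 8, seen = True, count = 6
After iteration 7: z = 5, seen = True, count = 7
After iteration 8: z = 7, seen = True, count = 8
After iteration 9: z = 3, seen = True, count = 9
Loop ends.

Final answer: 9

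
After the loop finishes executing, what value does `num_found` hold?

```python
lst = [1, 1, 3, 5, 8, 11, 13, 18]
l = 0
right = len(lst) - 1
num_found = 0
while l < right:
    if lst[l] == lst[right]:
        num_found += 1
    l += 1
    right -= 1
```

Let's trace through this code step by step.

Initialize: lst = [1, 1, 3, 5, 8, 11, 13, 18]
Initialize: l = 0
Initialize: right = 7
Initialize: num_found = 0
Entering loop: while l < right:
After iteration 1: l = 1, right = 6, num_found = 0
After iteration 2: l = 2, right = 5, num_found = 0
After iteration 3: l = 3, right = 4, num_found = 0
After iteration 4: l = 4, right = 3, num_found = 0
Loop ends.

Final answer: 0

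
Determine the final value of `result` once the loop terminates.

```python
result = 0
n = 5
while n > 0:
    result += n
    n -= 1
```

Let's trace through this code step by step.

Initialize: result = 0
Initialize: n = 5
Entering loop: while n > 0:
After iteration 1: result = 5, n = 4
After iteration 2: result = 9, n = 3
After iteration 3: result = 12, n = 2
After iteration 4: result = 14, n = 1
After iteration 5: result = 15, n = 0
Loop ends.

Final answer: 15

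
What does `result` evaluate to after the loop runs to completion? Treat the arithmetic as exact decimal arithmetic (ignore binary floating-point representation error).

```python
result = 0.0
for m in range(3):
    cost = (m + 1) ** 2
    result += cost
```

Let's trace through this code step by step.

Initialize: result = 0.0
Entering loop: for m in range(3):
After iteration 1: m = 0, result = 1.0, cost = 1
After iteration 2: m = 1, result = 5.0, cost = 4
After iteration 3: m = 2, result = 14.0, cost = 9
Loop ends.

Final answer: 14.0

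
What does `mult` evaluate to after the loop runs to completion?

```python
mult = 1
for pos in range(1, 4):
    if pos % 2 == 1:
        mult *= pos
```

Let's trace through this code step by step.

Initialize: mult = 1
Entering loop: for pos in range(1, 4):
After iteration 1: pos = 1, mult = 1
After iteration 2: pos = 2, mult = 1
After iteration 3: pos = 3, mult = 3
Loop ends.

Final answer: 3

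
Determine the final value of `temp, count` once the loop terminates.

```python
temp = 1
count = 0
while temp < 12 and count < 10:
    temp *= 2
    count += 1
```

Let's trace through this code step by step.

Initialize: temp = 1
Initialize: count = 0
Entering loop: while temp < 12 and count < 10:
After iteration 1: temp = 2, count = 1
After iteration 2: temp = 4, count = 2
After iteration 3: temp = 8, count = 3
After iteration 4: temp = 16, count = 4
Loop ends.

Final answer: 16, 4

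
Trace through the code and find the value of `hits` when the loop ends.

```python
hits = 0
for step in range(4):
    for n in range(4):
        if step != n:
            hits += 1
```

Let's trace through this code step by step.

Initialize: hits = 0
Entering loop: for step in range(4):
After iteration 1: step = 0, hits = 3
After iteration 2: step = 1, hits = 6
After iteration 3: step = 2, hits = 9
After iteration 4: step = 3, hits = 12
Loop ends.

Final answer: 12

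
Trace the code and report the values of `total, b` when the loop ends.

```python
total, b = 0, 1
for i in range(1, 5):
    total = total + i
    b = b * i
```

Let's trace through this code step by step.

Initialize: total = 0
Initialize: b = 1
Entering loop: for i in range(1, 5):
After iteration 1: i = 1, total = 1, b = 1
After iteration 2: i = 2, total = 3, b = 2
After iteration 3: i = 3, total = 6, b = 6
After iteration 4: i = 4, total = 10, b = 24
Loop ends.

Final answer: 10, 24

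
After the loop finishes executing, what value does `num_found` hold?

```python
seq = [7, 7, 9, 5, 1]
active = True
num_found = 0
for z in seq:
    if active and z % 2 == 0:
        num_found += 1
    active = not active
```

Let's trace through this code step by step.

Initialize: seq = [7, 7, 9, 5, 1]
Initialize: active = True
Initialize: num_found = 0
Entering loop: for z in seq:
After iteration 1: z = 7, active = False, num_found = 0
After iteration 2: z = 7, active = True, num_found = 0
After iteration 3: z = 9, active = False, num_found = 0
After iteration 4: z = 5, active = True, num_found = 0
After iteration 5: z = 1, active = False, num_found = 0
Loop ends.

Final answer: 0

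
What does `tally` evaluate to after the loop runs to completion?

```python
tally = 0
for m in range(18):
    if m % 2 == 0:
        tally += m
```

Let's trace through this code step by step.

Initialize: tally = 0
Entering loop: for m in range(18):
After iteration 1: m = 0, tally = 0
After iteration 2: m = 1, tally = 0
After iteration 3: m = 2, tally = 2
After iteration 4: m = 3, tally = 2
After iteration 5: m = 4, tally = 6
After iteration 6: m = 5, tally = 6
After iteration 7: m = 6, tally = 12
After iteration 8: m = 7, tally = 12
After iteration 9: m = 8, tally = 20
After iteration 10: m = 9, tally = 20
After iteration 11: m = 10, tally = 30
After iteration 12: m = 11, tally = 30
After iteration 13: m = 12, tally = 42
After iteration 14: m = 13, tally = 42
After iteration 15: m = 14, tally = 56
After iteration 16: m = 15, tally = 56
After iteration 17: m = 16, tally = 72
After iteration 18: m = 17, tally = 72
Loop ends.

Final answer: 72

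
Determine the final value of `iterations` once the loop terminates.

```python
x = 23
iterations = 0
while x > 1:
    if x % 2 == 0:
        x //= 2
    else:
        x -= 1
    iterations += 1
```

Let's trace through this code step by step.

Initialize: x = 23
Initialize: iterations = 0
Entering loop: while x > 1:
After iteration 1: x = 22, iterations = 1
After iteration 2: x = 11, iterations = 2
After iteration 3: x = 10, iterations = 3
After iteration 4: x = 5, iterations = 4
After iteration 5: x = 4, iterations = 5
After iteration 6: x = 2, iterations = 6
After iteration 7: x = 1, iterations = 7
Loop ends.

Final answer: 7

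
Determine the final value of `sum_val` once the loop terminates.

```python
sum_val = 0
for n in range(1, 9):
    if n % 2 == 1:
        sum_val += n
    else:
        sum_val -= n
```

Let's trace through this code step by step.

Initialize: sum_val = 0
Entering loop: for n in range(1, 9):
After iteration 1: n = 1, sum_val = 1
After iteration 2: n = 2, sum_val = -1
After iteration 3: n = 3, sum_val = 2
After iteration 4: n = 4, sum_val = -2
After iteration 5: n = 5, sum_val = 3
After iteration 6: n = 6, sum_val = -3
After iteration 7: n = 7, sum_val = 4
After iteration 8: n = 8, sum_val = -4
Loop ends.

Final answer: -4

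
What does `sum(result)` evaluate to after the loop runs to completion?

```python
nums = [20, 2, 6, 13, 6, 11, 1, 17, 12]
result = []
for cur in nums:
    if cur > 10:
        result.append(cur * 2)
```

Let's trace through this code step by step.

Initialize: nums = [20, 2, 6, 13, 6, 11, 1, 17, 12]
Initialize: result = []
Entering loop: for cur in nums:
After iteration 1: cur = 20, result = [40]
After iteration 2: cur = 2, result = [40]
After iteration 3: cur = 6, result = [40]
After iteration 4: cur = 13, result = [40, 26]
After iteration 5: cur = 6, result = [40, 26]
After iteration 6: cur = 11, result = [40, 26, 22]
After iteration 7: cur = 1, result = [40, 26, 22]
After iteration 8: cur = 17, result = [40, 26, 22, 34]
After iteration 9: cur = 12, result = [40, 26, 22, 34, 24]
Loop ends.
sum(result) = 146

Final answer: 146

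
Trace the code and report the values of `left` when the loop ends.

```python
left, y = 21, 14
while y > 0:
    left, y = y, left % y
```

Let's trace through this code step by step.

Initialize: left = 21
Initialize: y = 14
Entering loop: while y > 0:
After iteration 1: left = 14, y = 7
After iteration 2: left = 7, y = 0
Loop ends.

Final answer: 7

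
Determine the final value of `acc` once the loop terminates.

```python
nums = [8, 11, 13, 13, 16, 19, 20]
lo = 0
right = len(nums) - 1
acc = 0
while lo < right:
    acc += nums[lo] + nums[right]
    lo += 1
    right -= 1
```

Let's trace through this code step by step.

Initialize: nums = [8, 11, 13, 13, 16, 19, 20]
Initialize: lo = 0
Initialize: right = 6
Initialize: acc = 0
Entering loop: while lo < right:
After iteration 1: lo = 1, right = 5, acc = 28
After iteration 2: lo = 2, right = 4, acc = 58
After iteration 3: lo = 3, right = 3, acc = 87
Loop ends.

Final answer: 87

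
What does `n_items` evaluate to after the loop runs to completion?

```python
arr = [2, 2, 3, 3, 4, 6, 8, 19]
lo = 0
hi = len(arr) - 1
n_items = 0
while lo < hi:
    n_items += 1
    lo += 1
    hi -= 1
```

Let's trace through this code step by step.

Initialize: arr = [2, 2, 3, 3, 4, 6, 8, 19]
Initialize: lo = 0
Initialize: hi = 7
Initialize: n_items = 0
Entering loop: while lo < hi:
After iteration 1: lo = 1, hi = 6, n_items = 1
After iteration 2: lo = 2, hi = 5, n_items = 2
After iteration 3: lo = 3, hi = 4, n_items = 3
After iteration 4: lo = 4, hi = 3, n_items = 4
Loop ends.

Final answer: 4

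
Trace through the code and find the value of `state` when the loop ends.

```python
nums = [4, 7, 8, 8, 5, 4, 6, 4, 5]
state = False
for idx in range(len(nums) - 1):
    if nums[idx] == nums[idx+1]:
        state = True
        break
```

Let's trace through this code step by step.

Initialize: nums = [4, 7, 8, 8, 5, 4, 6, 4, 5]
Initialize: state = False
Entering loop: for idx in range(len(nums) - 1):
After iteration 1: idx = 0, state = False
After iteration 2: idx = 1, state = False
After iteration 3: idx = 2, state = True
Loop ends.

Final answer: True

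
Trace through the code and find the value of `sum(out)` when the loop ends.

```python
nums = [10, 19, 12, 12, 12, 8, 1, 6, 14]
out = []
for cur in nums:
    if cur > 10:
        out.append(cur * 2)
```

Let's trace through this code step by step.

Initialize: nums = [10, 19, 12, 12, 12, 8, 1, 6, 14]
Initialize: out = []
Entering loop: for cur in nums:
After iteration 1: cur = 10, out = []
After iteration 2: cur = 19, out = [38]
After iteration 3: cur = 12, out = [38, 24]
After iteration 4: cur = 12, out = [38, 24, 24]
After iteration 5: cur = 12, out = [38, 24, 24, 24]
After iteration 6: cur = 8, out = [38, 24, 24, 24]
After iteration 7: cur = 1, out = [38, 24, 24, 24]
After iteration 8: cur = 6, out = [38, 24, 24, 24]
After iteration 9: cur = 14, out = [38, 24, 24, 24, 28]
Loop ends.
sum(out) = 138

Final answer: 138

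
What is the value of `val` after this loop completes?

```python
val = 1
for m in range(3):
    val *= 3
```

Let's trace through this code step by step.

Initialize: val = 1
Entering loop: for m in range(3):
After iteration 1: m = 0, val = 3
After iteration 2: m = 1, val = 9
After iteration 3: m = 2, val = 27
Loop ends.

Final answer: 27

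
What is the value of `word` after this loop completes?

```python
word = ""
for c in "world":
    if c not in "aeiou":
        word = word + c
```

Let's trace through this code step by step.

Initialize: word = ''
Entering loop: for c in "world":
After iteration 1: c = 'w', word = 'w'
After iteration 2: c = 'o', word = 'w'
After iteration 3: c = 'r', word = 'wr'
After iteration 4: c = 'l', word = 'wrl'
After iteration 5: c = 'd', word = 'wrld'
Loop ends.

Final answer: 'wrld'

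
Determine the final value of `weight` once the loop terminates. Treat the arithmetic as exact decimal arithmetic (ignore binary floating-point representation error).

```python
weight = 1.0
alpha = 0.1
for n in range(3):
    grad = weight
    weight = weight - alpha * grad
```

Let's trace through this code step by step.

Initialize: weight = 1.0
Initialize: alpha = 0.1
Entering loop: for n in range(3):
After iteration 1: n = 0, weight = 0.9, grad = 1.0
After iteration 2: n = 1, weight = 0.81, grad = 0.9
After iteration 3: n = 2, weight = 0.729, grad = 0.81
Loop ends.

Final answer: 0.729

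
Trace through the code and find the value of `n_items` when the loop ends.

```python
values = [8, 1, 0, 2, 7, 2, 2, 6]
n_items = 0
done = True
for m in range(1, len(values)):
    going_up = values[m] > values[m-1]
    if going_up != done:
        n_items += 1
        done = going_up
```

Let's trace through this code step by step.

Initialize: values = [8, 1, 0, 2, 7, 2, 2, 6]
Initialize: n_items = 0
Initialize: done = True
Entering loop: for m in range(1, len(values)):
After iteration 1: m = 1, n_items = 1, done = False, going_up = False
After iteration 2: m = 2, n_items = 1, done = False, going_up = False
After iteration 3: m = 3, n_items = 2, done = True, going_up = True
After iteration 4: m = 4, n_items = 2, done = True, going_up = True
After iteration 5: m = 5, n_items = 3, done = False, going_up = False
After iteration 6: m = 6, n_items = 3, done = False, going_up = False
After iteration 7: m = 7, n_items = 4, done = True, going_up = True
Loop ends.

Final answer: 4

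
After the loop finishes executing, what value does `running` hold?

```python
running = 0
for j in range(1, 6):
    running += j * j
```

Let's trace through this code step by step.

Initialize: running = 0
Entering loop: for j in range(1, 6):
After iteration 1: j = 1, running = 1
After iteration 2: j = 2, running = 5
After iteration 3: j = 3, running = 14
After iteration 4: j = 4, running = 30
After iteration 5: j = 5, running = 55
Loop ends.

Final answer: 55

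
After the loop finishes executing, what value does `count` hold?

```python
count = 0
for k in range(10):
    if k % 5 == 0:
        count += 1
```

Let's trace through this code step by step.

Initialize: count = 0
Entering loop: for k in range(10):
After iteration 1: k = 0, count = 1
After iteration 2: k = 1, count = 1
After iteration 3: k = 2, count = 1
After iteration 4: k = 3, count = 1
After iteration 5: k = 4, count = 1
After iteration 6: k = 5, count = 2
After iteration 7: k = 6, count = 2
After iteration 8: k = 7, count = 2
After iteration 9: k = 8, count = 2
After iteration 10: k = 9, count = 2
Loop ends.

Final answer: 2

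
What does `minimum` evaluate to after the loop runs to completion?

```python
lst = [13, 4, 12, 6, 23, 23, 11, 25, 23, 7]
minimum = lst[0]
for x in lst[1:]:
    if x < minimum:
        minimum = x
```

Let's trace through this code step by step.

Initialize: lst = [13, 4, 12, 6, 23, 23, 11, 25, 23, 7]
Initialize: minimum = 13
Entering loop: for x in lst[1:]:
After iteration 1: x = 4, minimum = 4
After iteration 2: x = 12, minimum = 4
After iteration 3: x = 6, minimum = 4
After iteration 4: x = 23, minimum = 4
After iteration 5: x = 23, minimum = 4
After iteration 6: x = 11, minimum = 4
After iteration 7: x = 25, minimum = 4
After iteration 8: x = 23, minimum = 4
After iteration 9: x = 7, minimum = 4
Loop ends.

Final answer: 4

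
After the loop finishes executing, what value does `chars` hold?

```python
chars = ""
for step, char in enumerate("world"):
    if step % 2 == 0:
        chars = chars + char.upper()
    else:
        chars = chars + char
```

Let's trace through this code step by step.

Initialize: chars = ''
Entering loop: for step, char in enumerate("world"):
After iteration 1: step = 0, char = 'w', chars = 'W'
After iteration 2: step = 1, char = 'o', chars = 'Wo'
After iteration 3: step = 2, char = 'r', chars = 'WoR'
After iteration 4: step = 3, char = 'l', chars = 'WoRl'
After iteration 5: step = 4, char = 'd', chars = 'WoRlD'
Loop ends.

Final answer: 'WoRlD'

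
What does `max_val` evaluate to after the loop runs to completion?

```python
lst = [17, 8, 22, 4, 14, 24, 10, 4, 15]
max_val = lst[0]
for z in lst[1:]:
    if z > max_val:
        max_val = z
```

Let's trace through this code step by step.

Initialize: lst = [17, 8, 22, 4, 14, 24, 10, 4, 15]
Initialize: max_val = 17
Entering loop: for z in lst[1:]:
After iteration 1: z = 8, max_val = 17
After iteration 2: z = 22, max_val = 22
After iteration 3: z = 4, max_val = 22
After iteration 4: z = 14, max_val = 22
After iteration 5: z = 24, max_val = 24
After iteration 6: z = 10, max_val = 24
After iteration 7: z = 4, max_val = 24
After iteration 8: z = 15, max_val = 24
Loop ends.

Final answer: 24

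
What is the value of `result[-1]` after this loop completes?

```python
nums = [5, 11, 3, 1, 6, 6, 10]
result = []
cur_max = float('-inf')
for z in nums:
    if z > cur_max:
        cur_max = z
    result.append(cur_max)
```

Let's trace through this code step by step.

Initialize: nums = [5, 11, 3, 1, 6, 6, 10]
Initialize: result = []
Initialize: cur_max = -inf
Entering loop: for z in nums:
After iteration 1: z = 5, result = [5], cur_max = 5
After iteration 2: z = 11, result = [5, 11], cur_max = 11
After iteration 3: z = 3, result = [5, 11, 11], cur_max = 11
After iteration 4: z = 1, result = [5, 11, 11, 11], cur_max = 11
After iteration 5: z = 6, result = [5, 11, 11, 11, 11], cur_max = 11
After iteration 6: z = 6, result = [5, 11, 11, 11, 11, 11], cur_max = 11
After iteration 7: z = 10, result = [5, 11, 11, 11, 11, 11, 11], cur_max = 11
Loop ends.
result[-1] = 11

Final answer: 11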